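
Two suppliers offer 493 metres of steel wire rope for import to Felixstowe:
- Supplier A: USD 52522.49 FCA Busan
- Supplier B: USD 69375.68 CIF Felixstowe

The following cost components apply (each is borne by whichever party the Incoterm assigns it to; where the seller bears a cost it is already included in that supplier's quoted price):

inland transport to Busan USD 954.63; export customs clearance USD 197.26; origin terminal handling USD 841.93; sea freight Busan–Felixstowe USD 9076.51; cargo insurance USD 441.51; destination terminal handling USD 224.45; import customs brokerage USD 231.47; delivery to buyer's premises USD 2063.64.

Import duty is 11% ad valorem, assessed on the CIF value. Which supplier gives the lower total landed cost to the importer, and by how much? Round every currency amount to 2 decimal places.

Supplier A is cheaper by USD 7207.49

Supplier A (FCA):
CIF value = FCA price + origin terminal + freight + insurance = 52522.49 + 841.93 + 9076.51 + 441.51 = 62882.44
Import duty = 62882.44 × 11% = 6917.07
Buyer bears (A): 841.93 + 9076.51 + 441.51 + 224.45 + 231.47 + 2063.64 = 12879.51
Landed cost (A) = invoice 52522.49 + 12879.51 + duty 6917.07 = 72319.07
Supplier B (CIF):
The CIF price already equals the CIF value: 69375.68
Import duty = 69375.68 × 11% = 7631.32
Buyer bears (B): 224.45 + 231.47 + 2063.64 = 2519.56
Landed cost (B) = invoice 69375.68 + 2519.56 + duty 7631.32 = 79526.56
Difference = |72319.07 − 79526.56| = 7207.49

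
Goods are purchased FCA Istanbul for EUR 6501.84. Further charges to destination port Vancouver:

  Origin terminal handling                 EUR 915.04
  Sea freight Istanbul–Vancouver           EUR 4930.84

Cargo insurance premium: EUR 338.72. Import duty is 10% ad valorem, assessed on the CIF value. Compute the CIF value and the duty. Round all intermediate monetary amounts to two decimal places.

CIF value: EUR 12686.44; import duty: EUR 1268.64

CIF = FCA price + pre-shipment costs + freight + insurance
CIF = 6501.84 + 915.04 + 4930.84 + 338.72 = 12686.44
Import duty = 12686.44 × 10% = 1268.64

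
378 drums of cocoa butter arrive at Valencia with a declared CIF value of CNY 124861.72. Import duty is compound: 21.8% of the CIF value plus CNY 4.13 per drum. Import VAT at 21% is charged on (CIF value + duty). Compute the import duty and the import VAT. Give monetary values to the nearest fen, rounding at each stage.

Ad valorem component: 124861.72 × 21.8% = 27219.85
Specific component: 378 × 4.13 = 1561.14
Import duty = 27219.85 + 1561.14 = 28780.99
VAT base = CIF + duty = 124861.72 + 28780.99 = 153642.71
Import VAT = 153642.71 × 21% = 32264.97

Import duty: CNY 28780.99; import VAT: CNY 32264.97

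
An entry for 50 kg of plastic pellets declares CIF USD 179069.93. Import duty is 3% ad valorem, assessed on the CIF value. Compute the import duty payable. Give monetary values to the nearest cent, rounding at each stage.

Import duty = 179069.93 × 3% = 5372.10

Import duty: USD 5372.10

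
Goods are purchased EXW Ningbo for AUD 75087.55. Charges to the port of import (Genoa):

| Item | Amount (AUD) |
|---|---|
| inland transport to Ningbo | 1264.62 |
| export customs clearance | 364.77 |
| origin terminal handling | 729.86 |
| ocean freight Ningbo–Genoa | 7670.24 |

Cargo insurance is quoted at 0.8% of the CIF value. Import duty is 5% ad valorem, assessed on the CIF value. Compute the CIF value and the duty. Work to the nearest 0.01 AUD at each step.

Let C be the CIF value. C = EXW price + pre-shipment costs + freight + 0.8% × C
C − 0.8% × C = 75087.55 + 1264.62 + 364.77 + 729.86 + 7670.24
0.992 × C = 85117.04
C = 85117.04 / 0.992 = 85803.47
Insurance premium = 0.8% × 85803.47 = 686.43
Import duty = 85803.47 × 5% = 4290.17

CIF value: AUD 85803.47; import duty: AUD 4290.17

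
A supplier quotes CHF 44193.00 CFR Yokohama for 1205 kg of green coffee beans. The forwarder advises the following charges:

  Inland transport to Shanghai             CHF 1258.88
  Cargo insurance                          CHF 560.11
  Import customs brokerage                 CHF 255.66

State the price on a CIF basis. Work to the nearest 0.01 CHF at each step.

Not relevant to the conversion: inland to port — on the seller under both CFR and CIF; already in the CFR price and stays in the CIF price. brokerage — on the buyer under both terms; not part of either seller's price.
From CFR to CIF, the seller additionally bears: insurance.
CIF price = 44193.00 + 560.11 = 44753.11

CIF price: CHF 44753.11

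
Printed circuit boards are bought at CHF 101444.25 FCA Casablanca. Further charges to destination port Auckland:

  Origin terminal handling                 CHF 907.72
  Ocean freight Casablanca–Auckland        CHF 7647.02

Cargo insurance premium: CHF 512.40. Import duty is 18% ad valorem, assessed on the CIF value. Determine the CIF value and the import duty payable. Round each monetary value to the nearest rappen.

CIF = FCA price + pre-shipment costs + freight + insurance
CIF = 101444.25 + 907.72 + 7647.02 + 512.40 = 110511.39
Import duty = 110511.39 × 18% = 19892.05

CIF value: CHF 110511.39; import duty: CHF 19892.05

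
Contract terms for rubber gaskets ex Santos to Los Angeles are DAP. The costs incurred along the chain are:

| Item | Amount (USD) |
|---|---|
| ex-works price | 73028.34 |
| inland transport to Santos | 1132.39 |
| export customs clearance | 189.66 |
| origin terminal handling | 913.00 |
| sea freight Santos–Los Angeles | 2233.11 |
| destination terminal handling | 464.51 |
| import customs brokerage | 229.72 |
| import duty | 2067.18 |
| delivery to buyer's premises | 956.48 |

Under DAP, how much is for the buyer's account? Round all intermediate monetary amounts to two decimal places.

DAP: the seller bears all costs to the named destination except import duty and clearance.
Seller's account: goods 73028.34 + inland to port 1132.39 + export clearance 189.66 + origin terminal 913.00 + freight 2233.11 + destination terminal 464.51 + delivery 956.48 = 78917.49
Buyer's account: brokerage 229.72 + duty 2067.18 = 2296.90

Buyer's account: USD 2296.90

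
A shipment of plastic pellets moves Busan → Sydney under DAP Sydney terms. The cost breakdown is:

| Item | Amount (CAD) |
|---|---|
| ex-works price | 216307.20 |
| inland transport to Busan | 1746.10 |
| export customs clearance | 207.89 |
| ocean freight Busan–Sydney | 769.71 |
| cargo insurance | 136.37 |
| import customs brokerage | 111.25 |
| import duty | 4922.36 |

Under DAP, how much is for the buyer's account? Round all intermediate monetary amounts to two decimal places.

Buyer's account: CAD 5033.61

DAP: the seller bears all costs to the named destination except import duty and clearance.
Seller's account: goods 216307.20 + inland to port 1746.10 + export clearance 207.89 + freight 769.71 + insurance 136.37 = 219167.27
Buyer's account: brokerage 111.25 + duty 4922.36 = 5033.61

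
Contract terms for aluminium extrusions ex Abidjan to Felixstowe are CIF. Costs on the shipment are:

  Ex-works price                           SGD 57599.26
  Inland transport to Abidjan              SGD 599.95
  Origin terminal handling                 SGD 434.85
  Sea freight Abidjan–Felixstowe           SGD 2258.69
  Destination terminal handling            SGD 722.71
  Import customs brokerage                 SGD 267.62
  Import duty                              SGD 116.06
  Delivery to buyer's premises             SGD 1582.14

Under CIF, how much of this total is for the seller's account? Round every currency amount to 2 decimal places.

CIF: the seller pays costs through ocean freight and marine insurance to the destination port.
Seller's account: goods 57599.26 + inland to port 599.95 + origin terminal 434.85 + freight 2258.69 = 60892.75
Buyer's account: destination terminal 722.71 + brokerage 267.62 + duty 116.06 + delivery 1582.14 = 2688.53

Seller's account: SGD 60892.75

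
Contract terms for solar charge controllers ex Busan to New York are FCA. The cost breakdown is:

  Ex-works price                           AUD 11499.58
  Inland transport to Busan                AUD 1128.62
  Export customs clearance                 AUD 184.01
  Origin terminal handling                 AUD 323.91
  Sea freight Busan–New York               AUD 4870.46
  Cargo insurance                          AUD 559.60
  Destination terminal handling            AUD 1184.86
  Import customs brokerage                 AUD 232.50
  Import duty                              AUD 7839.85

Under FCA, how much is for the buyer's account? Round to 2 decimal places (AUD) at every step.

Buyer's account: AUD 15011.18

FCA: the seller delivers export-cleared goods to the carrier; the buyer bears costs from that point.
Seller's account: goods 11499.58 + inland to port 1128.62 + export clearance 184.01 = 12812.21
Buyer's account: origin terminal 323.91 + freight 4870.46 + insurance 559.60 + destination terminal 1184.86 + brokerage 232.50 + duty 7839.85 = 15011.18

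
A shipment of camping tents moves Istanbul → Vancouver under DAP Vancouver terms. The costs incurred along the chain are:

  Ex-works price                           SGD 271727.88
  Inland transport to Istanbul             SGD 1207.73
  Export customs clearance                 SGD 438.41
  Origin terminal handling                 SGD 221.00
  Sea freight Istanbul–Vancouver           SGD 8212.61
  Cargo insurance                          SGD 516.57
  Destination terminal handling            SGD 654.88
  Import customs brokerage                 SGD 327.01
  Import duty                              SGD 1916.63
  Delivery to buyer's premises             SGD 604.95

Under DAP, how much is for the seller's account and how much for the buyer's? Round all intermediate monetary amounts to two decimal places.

Seller: SGD 283584.03; buyer: SGD 2243.64

DAP: the seller bears all costs to the named destination except import duty and clearance.
Seller's account: goods 271727.88 + inland to port 1207.73 + export clearance 438.41 + origin terminal 221.00 + freight 8212.61 + insurance 516.57 + destination terminal 654.88 + delivery 604.95 = 283584.03
Buyer's account: brokerage 327.01 + duty 1916.63 = 2243.64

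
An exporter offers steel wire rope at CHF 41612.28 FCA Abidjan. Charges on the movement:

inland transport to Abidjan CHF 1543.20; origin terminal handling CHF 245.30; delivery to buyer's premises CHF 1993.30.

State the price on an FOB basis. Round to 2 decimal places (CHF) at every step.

FOB price: CHF 41857.58

Not relevant to the conversion: inland to port — on the seller under both FCA and FOB; already in the FCA price and stays in the FOB price. delivery — on the buyer under both terms; not part of either seller's price.
From FCA to FOB, the seller additionally bears: origin terminal.
FOB price = 41612.28 + 245.30 = 41857.58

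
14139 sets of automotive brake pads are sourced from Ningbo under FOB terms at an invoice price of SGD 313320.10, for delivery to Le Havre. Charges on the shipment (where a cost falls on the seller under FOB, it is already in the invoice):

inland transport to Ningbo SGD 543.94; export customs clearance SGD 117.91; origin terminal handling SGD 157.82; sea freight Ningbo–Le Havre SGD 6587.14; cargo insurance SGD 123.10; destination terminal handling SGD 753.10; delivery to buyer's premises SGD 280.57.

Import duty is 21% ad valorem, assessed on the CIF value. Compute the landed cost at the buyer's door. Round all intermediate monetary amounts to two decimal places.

FOB: the seller bears costs until goods are on board at the origin port; the buyer bears freight, insurance and all costs thereafter.
Already in the invoice (seller's account under FOB): inland to port, export clearance, origin terminal — exclude.
CIF value = FOB price + freight + insurance = 313320.10 + 6587.14 + 123.10 = 320030.34
Import duty = 320030.34 × 21% = 67206.37
Buyer bears: freight 6587.14 + insurance 123.10 + destination terminal 753.10 + delivery 280.57 + duty 67206.37 = 74950.28
Landed cost = invoice 313320.10 + 74950.28 = 388270.38

Total landed cost: SGD 388270.38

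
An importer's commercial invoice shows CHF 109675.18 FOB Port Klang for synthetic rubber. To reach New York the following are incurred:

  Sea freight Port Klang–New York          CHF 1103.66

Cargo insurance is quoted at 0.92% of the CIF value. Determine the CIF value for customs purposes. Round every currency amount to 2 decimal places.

CIF value: CHF 111807.47

Let C be the CIF value. C = FOB price + freight + 0.92% × C
C − 0.92% × C = 109675.18 + 1103.66
0.9908 × C = 110778.84
C = 110778.84 / 0.9908 = 111807.47
Insurance premium = 0.92% × 111807.47 = 1028.63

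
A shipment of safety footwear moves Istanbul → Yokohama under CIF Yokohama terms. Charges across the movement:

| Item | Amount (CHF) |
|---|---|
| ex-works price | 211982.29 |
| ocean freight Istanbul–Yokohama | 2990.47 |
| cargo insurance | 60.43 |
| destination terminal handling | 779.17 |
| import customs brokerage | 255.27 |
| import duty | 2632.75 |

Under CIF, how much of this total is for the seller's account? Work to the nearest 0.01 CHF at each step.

Seller's account: CHF 215033.19

CIF: the seller pays costs through ocean freight and marine insurance to the destination port.
Seller's account: goods 211982.29 + freight 2990.47 + insurance 60.43 = 215033.19
Buyer's account: destination terminal 779.17 + brokerage 255.27 + duty 2632.75 = 3667.19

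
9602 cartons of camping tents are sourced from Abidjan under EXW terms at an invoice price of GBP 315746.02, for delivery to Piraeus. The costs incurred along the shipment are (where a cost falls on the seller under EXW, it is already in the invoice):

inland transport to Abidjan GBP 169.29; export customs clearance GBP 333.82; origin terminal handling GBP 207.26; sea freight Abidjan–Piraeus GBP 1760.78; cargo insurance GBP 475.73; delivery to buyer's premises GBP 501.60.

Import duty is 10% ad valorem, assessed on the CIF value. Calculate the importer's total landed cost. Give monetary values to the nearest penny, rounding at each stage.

Total landed cost: GBP 351063.79

EXW: the seller makes goods available at their premises; the buyer bears all onward costs.
CIF value = EXW price + inland to port + export clearance + origin terminal + freight + insurance = 315746.02 + 169.29 + 333.82 + 207.26 + 1760.78 + 475.73 = 318692.90
Import duty = 318692.90 × 10% = 31869.29
Buyer bears: inland to port 169.29 + export clearance 333.82 + origin terminal 207.26 + freight 1760.78 + insurance 475.73 + delivery 501.60 + duty 31869.29 = 35317.77
Landed cost = invoice 315746.02 + 35317.77 = 351063.79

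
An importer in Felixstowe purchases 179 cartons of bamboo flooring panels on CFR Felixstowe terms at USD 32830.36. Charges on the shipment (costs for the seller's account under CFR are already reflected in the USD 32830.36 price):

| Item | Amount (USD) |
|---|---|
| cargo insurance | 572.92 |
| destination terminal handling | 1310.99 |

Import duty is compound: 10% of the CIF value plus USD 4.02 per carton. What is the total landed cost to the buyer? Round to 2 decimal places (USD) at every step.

CFR: the seller pays costs through ocean freight to the destination port, but not insurance.
CIF value = CFR price + insurance = 32830.36 + 572.92 = 33403.28
Ad valorem component: 33403.28 × 10% = 3340.33
Specific component: 179 × 4.02 = 719.58
Import duty = 3340.33 + 719.58 = 4059.91
Buyer bears: insurance 572.92 + destination terminal 1310.99 + duty 4059.91 = 5943.82
Landed cost = invoice 32830.36 + 5943.82 = 38774.18

Total landed cost: USD 38774.18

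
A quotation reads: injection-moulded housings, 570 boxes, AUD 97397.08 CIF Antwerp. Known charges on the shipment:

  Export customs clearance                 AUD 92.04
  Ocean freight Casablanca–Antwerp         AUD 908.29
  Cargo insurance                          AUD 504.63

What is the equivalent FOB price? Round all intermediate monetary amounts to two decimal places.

Not relevant to the conversion: export clearance — on the seller under both CIF and FOB; already in the CIF price and stays in the FOB price.
From CIF to FOB, the seller no longer bears: freight, insurance.
FOB price = 97397.08 − 908.29 − 504.63 = 95984.16

FOB price: AUD 95984.16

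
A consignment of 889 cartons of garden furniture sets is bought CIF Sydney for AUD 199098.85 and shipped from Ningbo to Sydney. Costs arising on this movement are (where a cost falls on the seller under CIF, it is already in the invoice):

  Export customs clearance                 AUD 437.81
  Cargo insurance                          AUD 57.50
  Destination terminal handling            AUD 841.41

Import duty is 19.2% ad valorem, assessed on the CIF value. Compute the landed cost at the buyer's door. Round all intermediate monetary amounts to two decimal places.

Total landed cost: AUD 238167.24

CIF: the seller pays costs through ocean freight and marine insurance to the destination port.
Already in the invoice (seller's account under CIF): export clearance, insurance — exclude.
The CIF price already equals the CIF value: 199098.85
Import duty = 199098.85 × 19.2% = 38226.98
Buyer bears: destination terminal 841.41 + duty 38226.98 = 39068.39
Landed cost = invoice 199098.85 + 39068.39 = 238167.24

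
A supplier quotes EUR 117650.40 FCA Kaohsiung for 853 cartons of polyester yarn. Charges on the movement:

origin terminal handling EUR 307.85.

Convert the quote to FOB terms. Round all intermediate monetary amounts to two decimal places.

FOB price: EUR 117958.25

From FCA to FOB, the seller additionally bears: origin terminal.
FOB price = 117650.40 + 307.85 = 117958.25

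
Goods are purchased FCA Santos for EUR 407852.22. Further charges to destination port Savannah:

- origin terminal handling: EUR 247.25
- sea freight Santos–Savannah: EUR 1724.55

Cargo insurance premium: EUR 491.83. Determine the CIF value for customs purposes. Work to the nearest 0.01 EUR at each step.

CIF value: EUR 410315.85

CIF = FCA price + pre-shipment costs + freight + insurance
CIF = 407852.22 + 247.25 + 1724.55 + 491.83 = 410315.85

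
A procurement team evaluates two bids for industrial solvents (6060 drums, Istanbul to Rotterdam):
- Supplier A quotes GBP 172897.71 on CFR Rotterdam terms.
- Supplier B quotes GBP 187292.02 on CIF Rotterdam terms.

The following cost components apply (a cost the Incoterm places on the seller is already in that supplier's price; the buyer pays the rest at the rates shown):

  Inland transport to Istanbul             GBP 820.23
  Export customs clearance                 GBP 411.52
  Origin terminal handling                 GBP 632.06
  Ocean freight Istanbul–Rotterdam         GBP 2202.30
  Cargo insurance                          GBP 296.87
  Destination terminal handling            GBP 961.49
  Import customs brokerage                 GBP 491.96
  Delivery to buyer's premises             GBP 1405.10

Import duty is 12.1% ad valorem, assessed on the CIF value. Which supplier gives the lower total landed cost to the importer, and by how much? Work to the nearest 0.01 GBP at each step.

Supplier A is cheaper by GBP 15803.23

Supplier A (CFR):
CIF value = CFR price + insurance = 172897.71 + 296.87 = 173194.58
Import duty = 173194.58 × 12.1% = 20956.54
Buyer bears (A): 296.87 + 961.49 + 491.96 + 1405.10 = 3155.42
Landed cost (A) = invoice 172897.71 + 3155.42 + duty 20956.54 = 197009.67
Supplier B (CIF):
The CIF price already equals the CIF value: 187292.02
Import duty = 187292.02 × 12.1% = 22662.33
Buyer bears (B): 961.49 + 491.96 + 1405.10 = 2858.55
Landed cost (B) = invoice 187292.02 + 2858.55 + duty 22662.33 = 212812.90
Difference = |197009.67 − 212812.90| = 15803.23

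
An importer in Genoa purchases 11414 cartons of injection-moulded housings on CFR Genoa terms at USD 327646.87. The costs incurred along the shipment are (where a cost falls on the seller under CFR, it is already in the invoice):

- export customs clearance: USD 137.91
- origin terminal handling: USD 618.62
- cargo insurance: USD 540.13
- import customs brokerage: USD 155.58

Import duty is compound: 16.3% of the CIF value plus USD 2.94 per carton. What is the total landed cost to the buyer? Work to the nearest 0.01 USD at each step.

Total landed cost: USD 415394.22

CFR: the seller pays costs through ocean freight to the destination port, but not insurance.
Already in the invoice (seller's account under CFR): export clearance, origin terminal — exclude.
CIF value = CFR price + insurance = 327646.87 + 540.13 = 328187.00
Ad valorem component: 328187.00 × 16.3% = 53494.48
Specific component: 11414 × 2.94 = 33557.16
Import duty = 53494.48 + 33557.16 = 87051.64
Buyer bears: insurance 540.13 + brokerage 155.58 + duty 87051.64 = 87747.35
Landed cost = invoice 327646.87 + 87747.35 = 415394.22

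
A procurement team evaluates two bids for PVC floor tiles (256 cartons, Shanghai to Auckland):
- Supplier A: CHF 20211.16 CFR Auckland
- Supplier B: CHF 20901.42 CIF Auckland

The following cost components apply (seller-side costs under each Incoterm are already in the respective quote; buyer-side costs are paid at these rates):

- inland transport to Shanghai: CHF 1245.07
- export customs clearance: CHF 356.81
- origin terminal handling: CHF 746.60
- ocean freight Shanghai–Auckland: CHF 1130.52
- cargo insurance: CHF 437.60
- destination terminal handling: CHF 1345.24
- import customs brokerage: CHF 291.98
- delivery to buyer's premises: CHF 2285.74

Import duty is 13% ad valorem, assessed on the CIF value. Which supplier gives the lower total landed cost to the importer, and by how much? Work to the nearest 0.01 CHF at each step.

Supplier A (CFR):
CIF value = CFR price + insurance = 20211.16 + 437.60 = 20648.76
Import duty = 20648.76 × 13% = 2684.34
Buyer bears (A): 437.60 + 1345.24 + 291.98 + 2285.74 = 4360.56
Landed cost (A) = invoice 20211.16 + 4360.56 + duty 2684.34 = 27256.06
Supplier B (CIF):
The CIF price already equals the CIF value: 20901.42
Import duty = 20901.42 × 13% = 2717.18
Buyer bears (B): 1345.24 + 291.98 + 2285.74 = 3922.96
Landed cost (B) = invoice 20901.42 + 3922.96 + duty 2717.18 = 27541.56
Difference = |27256.06 − 27541.56| = 285.50

Supplier A is cheaper by CHF 285.50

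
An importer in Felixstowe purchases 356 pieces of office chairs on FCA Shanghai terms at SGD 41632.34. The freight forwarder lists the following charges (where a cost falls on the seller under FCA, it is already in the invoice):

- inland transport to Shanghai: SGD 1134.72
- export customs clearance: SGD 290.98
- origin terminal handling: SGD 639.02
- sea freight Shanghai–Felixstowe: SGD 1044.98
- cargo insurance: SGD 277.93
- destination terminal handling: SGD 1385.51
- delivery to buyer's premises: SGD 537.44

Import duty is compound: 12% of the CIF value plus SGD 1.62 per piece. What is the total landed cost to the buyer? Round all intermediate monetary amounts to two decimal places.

FCA: the seller delivers export-cleared goods to the carrier; the buyer bears costs from that point.
Already in the invoice (seller's account under FCA): inland to port, export clearance — exclude.
CIF value = FCA price + origin terminal + freight + insurance = 41632.34 + 639.02 + 1044.98 + 277.93 = 43594.27
Ad valorem component: 43594.27 × 12% = 5231.31
Specific component: 356 × 1.62 = 576.72
Import duty = 5231.31 + 576.72 = 5808.03
Buyer bears: origin terminal 639.02 + freight 1044.98 + insurance 277.93 + destination terminal 1385.51 + delivery 537.44 + duty 5808.03 = 9692.91
Landed cost = invoice 41632.34 + 9692.91 = 51325.25

Total landed cost: SGD 51325.25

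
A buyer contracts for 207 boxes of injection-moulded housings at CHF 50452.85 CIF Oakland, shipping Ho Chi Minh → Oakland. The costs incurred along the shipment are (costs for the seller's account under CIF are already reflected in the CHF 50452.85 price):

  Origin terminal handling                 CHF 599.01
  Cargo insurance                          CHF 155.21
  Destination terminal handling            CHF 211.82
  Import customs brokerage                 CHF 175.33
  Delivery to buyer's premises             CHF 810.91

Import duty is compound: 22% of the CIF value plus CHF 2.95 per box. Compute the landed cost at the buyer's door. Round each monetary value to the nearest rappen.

CIF: the seller pays costs through ocean freight and marine insurance to the destination port.
Already in the invoice (seller's account under CIF): origin terminal, insurance — exclude.
The CIF price already equals the CIF value: 50452.85
Ad valorem component: 50452.85 × 22% = 11099.63
Specific component: 207 × 2.95 = 610.65
Import duty = 11099.63 + 610.65 = 11710.28
Buyer bears: destination terminal 211.82 + brokerage 175.33 + delivery 810.91 + duty 11710.28 = 12908.34
Landed cost = invoice 50452.85 + 12908.34 = 63361.19

Total landed cost: CHF 63361.19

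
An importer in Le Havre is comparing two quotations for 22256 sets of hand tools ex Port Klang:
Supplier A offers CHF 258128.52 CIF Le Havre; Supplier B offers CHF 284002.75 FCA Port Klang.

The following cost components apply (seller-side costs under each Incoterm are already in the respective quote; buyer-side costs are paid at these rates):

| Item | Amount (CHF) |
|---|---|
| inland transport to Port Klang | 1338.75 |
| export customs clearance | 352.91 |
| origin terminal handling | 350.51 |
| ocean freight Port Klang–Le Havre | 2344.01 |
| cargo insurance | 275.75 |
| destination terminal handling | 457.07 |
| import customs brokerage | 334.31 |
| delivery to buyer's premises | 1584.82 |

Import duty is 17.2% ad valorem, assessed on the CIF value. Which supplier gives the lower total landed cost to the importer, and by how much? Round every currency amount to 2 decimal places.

Supplier A (CIF):
The CIF price already equals the CIF value: 258128.52
Import duty = 258128.52 × 17.2% = 44398.11
Buyer bears (A): 457.07 + 334.31 + 1584.82 = 2376.20
Landed cost (A) = invoice 258128.52 + 2376.20 + duty 44398.11 = 304902.83
Supplier B (FCA):
CIF value = FCA price + origin terminal + freight + insurance = 284002.75 + 350.51 + 2344.01 + 275.75 = 286973.02
Import duty = 286973.02 × 17.2% = 49359.36
Buyer bears (B): 350.51 + 2344.01 + 275.75 + 457.07 + 334.31 + 1584.82 = 5346.47
Landed cost (B) = invoice 284002.75 + 5346.47 + duty 49359.36 = 338708.58
Difference = |304902.83 − 338708.58| = 33805.75

Supplier A is cheaper by CHF 33805.75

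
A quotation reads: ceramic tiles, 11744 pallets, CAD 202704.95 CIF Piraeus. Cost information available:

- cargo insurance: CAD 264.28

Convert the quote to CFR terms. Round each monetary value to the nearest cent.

CFR price: CAD 202440.67

From CIF to CFR, the seller no longer bears: insurance.
CFR price = 202704.95 − 264.28 = 202440.67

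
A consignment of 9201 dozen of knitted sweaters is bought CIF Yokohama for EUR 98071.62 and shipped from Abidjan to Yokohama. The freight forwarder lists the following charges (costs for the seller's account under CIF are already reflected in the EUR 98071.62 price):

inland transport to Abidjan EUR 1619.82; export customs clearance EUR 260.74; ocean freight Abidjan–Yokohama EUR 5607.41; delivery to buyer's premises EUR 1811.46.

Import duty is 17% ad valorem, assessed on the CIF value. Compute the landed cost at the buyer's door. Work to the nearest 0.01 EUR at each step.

Total landed cost: EUR 116555.26

CIF: the seller pays costs through ocean freight and marine insurance to the destination port.
Already in the invoice (seller's account under CIF): inland to port, export clearance, freight — exclude.
The CIF price already equals the CIF value: 98071.62
Import duty = 98071.62 × 17% = 16672.18
Buyer bears: delivery 1811.46 + duty 16672.18 = 18483.64
Landed cost = invoice 98071.62 + 18483.64 = 116555.26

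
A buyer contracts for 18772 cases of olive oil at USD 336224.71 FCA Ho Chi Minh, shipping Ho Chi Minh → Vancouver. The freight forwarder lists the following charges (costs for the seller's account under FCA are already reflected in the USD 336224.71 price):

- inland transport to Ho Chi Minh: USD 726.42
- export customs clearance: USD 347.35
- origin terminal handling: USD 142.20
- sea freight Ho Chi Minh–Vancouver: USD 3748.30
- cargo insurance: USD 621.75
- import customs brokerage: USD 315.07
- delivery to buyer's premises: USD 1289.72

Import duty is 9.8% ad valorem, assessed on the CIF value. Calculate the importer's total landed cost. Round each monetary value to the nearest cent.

FCA: the seller delivers export-cleared goods to the carrier; the buyer bears costs from that point.
Already in the invoice (seller's account under FCA): inland to port, export clearance — exclude.
CIF value = FCA price + origin terminal + freight + insurance = 336224.71 + 142.20 + 3748.30 + 621.75 = 340736.96
Import duty = 340736.96 × 9.8% = 33392.22
Buyer bears: origin terminal 142.20 + freight 3748.30 + insurance 621.75 + brokerage 315.07 + delivery 1289.72 + duty 33392.22 = 39509.26
Landed cost = invoice 336224.71 + 39509.26 = 375733.97

Total landed cost: USD 375733.97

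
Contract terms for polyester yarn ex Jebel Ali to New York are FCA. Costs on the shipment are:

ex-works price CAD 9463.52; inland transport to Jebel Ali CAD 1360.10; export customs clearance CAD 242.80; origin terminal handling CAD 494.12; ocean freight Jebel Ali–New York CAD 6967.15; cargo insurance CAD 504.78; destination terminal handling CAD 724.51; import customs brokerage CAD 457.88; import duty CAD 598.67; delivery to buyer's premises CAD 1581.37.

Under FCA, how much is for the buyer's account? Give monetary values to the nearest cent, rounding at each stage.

Buyer's account: CAD 11328.48

FCA: the seller delivers export-cleared goods to the carrier; the buyer bears costs from that point.
Seller's account: goods 9463.52 + inland to port 1360.10 + export clearance 242.80 = 11066.42
Buyer's account: origin terminal 494.12 + freight 6967.15 + insurance 504.78 + destination terminal 724.51 + brokerage 457.88 + duty 598.67 + delivery 1581.37 = 11328.48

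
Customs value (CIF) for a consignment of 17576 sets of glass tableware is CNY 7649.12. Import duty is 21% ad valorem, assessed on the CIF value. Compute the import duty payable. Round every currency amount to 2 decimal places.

Import duty = 7649.12 × 21% = 1606.32

Import duty: CNY 1606.32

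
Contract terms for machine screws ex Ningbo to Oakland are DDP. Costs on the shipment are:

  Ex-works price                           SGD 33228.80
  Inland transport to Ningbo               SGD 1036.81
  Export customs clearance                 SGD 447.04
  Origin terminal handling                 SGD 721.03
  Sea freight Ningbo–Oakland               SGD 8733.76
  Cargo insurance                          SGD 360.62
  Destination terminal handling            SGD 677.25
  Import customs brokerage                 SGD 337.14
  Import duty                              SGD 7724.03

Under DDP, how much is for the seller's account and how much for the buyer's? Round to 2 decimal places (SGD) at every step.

DDP: the seller bears all costs including import duty.
Seller's account: goods 33228.80 + inland to port 1036.81 + export clearance 447.04 + origin terminal 721.03 + freight 8733.76 + insurance 360.62 + destination terminal 677.25 + brokerage 337.14 + duty 7724.03 = 53266.48
Buyer's account: 0.00

Seller: SGD 53266.48; buyer: SGD 0.00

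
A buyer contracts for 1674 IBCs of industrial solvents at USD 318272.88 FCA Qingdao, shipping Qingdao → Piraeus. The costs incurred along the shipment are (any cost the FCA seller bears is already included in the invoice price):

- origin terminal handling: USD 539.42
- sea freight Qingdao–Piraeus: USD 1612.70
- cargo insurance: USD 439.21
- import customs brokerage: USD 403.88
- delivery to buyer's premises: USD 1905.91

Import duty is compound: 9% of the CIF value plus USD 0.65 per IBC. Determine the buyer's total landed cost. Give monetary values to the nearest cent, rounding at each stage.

Total landed cost: USD 353139.88

FCA: the seller delivers export-cleared goods to the carrier; the buyer bears costs from that point.
CIF value = FCA price + origin terminal + freight + insurance = 318272.88 + 539.42 + 1612.70 + 439.21 = 320864.21
Ad valorem component: 320864.21 × 9% = 28877.78
Specific component: 1674 × 0.65 = 1088.10
Import duty = 28877.78 + 1088.10 = 29965.88
Buyer bears: origin terminal 539.42 + freight 1612.70 + insurance 439.21 + brokerage 403.88 + delivery 1905.91 + duty 29965.88 = 34867.00
Landed cost = invoice 318272.88 + 34867.00 = 353139.88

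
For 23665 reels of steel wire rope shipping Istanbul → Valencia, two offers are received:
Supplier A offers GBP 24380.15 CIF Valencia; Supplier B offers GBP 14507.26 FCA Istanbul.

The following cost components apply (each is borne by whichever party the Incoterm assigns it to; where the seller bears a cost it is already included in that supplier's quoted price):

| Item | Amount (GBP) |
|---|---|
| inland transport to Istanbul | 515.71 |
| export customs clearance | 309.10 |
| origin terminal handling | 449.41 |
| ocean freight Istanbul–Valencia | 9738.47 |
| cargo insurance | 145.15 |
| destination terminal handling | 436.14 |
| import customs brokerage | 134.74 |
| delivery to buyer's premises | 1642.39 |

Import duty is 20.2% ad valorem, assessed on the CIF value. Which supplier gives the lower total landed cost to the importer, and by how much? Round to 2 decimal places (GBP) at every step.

Supplier A is cheaper by GBP 553.09

Supplier A (CIF):
The CIF price already equals the CIF value: 24380.15
Import duty = 24380.15 × 20.2% = 4924.79
Buyer bears (A): 436.14 + 134.74 + 1642.39 = 2213.27
Landed cost (A) = invoice 24380.15 + 2213.27 + duty 4924.79 = 31518.21
Supplier B (FCA):
CIF value = FCA price + origin terminal + freight + insurance = 14507.26 + 449.41 + 9738.47 + 145.15 = 24840.29
Import duty = 24840.29 × 20.2% = 5017.74
Buyer bears (B): 449.41 + 9738.47 + 145.15 + 436.14 + 134.74 + 1642.39 = 12546.30
Landed cost (B) = invoice 14507.26 + 12546.30 + duty 5017.74 = 32071.30
Difference = |31518.21 − 32071.30| = 553.09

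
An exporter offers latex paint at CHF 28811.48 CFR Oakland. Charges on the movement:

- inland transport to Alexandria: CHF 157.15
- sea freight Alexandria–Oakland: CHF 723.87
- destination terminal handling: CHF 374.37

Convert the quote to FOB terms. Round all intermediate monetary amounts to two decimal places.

FOB price: CHF 28087.61

Not relevant to the conversion: inland to port — on the seller under both CFR and FOB; already in the CFR price and stays in the FOB price. destination terminal — on the buyer under both terms; not part of either seller's price.
From CFR to FOB, the seller no longer bears: freight.
FOB price = 28811.48 − 723.87 = 28087.61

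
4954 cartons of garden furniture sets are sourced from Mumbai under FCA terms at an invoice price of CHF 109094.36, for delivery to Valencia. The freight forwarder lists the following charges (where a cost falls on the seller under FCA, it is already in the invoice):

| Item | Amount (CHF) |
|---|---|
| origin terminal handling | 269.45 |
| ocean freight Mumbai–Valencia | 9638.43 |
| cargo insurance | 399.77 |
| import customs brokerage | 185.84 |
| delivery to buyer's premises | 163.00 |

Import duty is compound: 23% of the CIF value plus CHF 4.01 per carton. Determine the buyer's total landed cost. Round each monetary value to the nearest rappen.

Total landed cost: CHF 167078.85

FCA: the seller delivers export-cleared goods to the carrier; the buyer bears costs from that point.
CIF value = FCA price + origin terminal + freight + insurance = 109094.36 + 269.45 + 9638.43 + 399.77 = 119402.01
Ad valorem component: 119402.01 × 23% = 27462.46
Specific component: 4954 × 4.01 = 19865.54
Import duty = 27462.46 + 19865.54 = 47328.00
Buyer bears: origin terminal 269.45 + freight 9638.43 + insurance 399.77 + brokerage 185.84 + delivery 163.00 + duty 47328.00 = 57984.49
Landed cost = invoice 109094.36 + 57984.49 = 167078.85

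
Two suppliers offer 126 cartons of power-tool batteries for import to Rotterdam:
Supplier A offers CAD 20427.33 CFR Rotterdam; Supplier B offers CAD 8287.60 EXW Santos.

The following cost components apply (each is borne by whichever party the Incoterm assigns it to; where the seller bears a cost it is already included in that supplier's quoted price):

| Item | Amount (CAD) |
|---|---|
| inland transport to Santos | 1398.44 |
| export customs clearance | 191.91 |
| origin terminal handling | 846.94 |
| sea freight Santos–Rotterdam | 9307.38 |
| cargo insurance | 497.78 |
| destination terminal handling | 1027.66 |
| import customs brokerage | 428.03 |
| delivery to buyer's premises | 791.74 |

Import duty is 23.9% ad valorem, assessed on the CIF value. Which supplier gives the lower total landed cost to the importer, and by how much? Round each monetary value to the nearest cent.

Supplier B is cheaper by CAD 489.48

Supplier A (CFR):
CIF value = CFR price + insurance = 20427.33 + 497.78 = 20925.11
Import duty = 20925.11 × 23.9% = 5001.10
Buyer bears (A): 497.78 + 1027.66 + 428.03 + 791.74 = 2745.21
Landed cost (A) = invoice 20427.33 + 2745.21 + duty 5001.10 = 28173.64
Supplier B (EXW):
CIF value = EXW price + inland to port + export clearance + origin terminal + freight + insurance = 8287.60 + 1398.44 + 191.91 + 846.94 + 9307.38 + 497.78 = 20530.05
Import duty = 20530.05 × 23.9% = 4906.68
Buyer bears (B): 1398.44 + 191.91 + 846.94 + 9307.38 + 497.78 + 1027.66 + 428.03 + 791.74 = 14489.88
Landed cost (B) = invoice 8287.60 + 14489.88 + duty 4906.68 = 27684.16
Difference = |28173.64 − 27684.16| = 489.48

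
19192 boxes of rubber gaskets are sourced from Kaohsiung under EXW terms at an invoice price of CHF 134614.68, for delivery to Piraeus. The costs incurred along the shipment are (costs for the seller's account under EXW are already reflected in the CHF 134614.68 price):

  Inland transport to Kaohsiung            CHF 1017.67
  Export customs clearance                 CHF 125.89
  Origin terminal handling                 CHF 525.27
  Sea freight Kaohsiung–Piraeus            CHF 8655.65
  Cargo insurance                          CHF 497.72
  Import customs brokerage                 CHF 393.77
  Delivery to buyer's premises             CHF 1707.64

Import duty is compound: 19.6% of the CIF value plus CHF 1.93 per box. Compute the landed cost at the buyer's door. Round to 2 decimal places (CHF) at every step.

Total landed cost: CHF 213084.48

EXW: the seller makes goods available at their premises; the buyer bears all onward costs.
CIF value = EXW price + inland to port + export clearance + origin terminal + freight + insurance = 134614.68 + 1017.67 + 125.89 + 525.27 + 8655.65 + 497.72 = 145436.88
Ad valorem component: 145436.88 × 19.6% = 28505.63
Specific component: 19192 × 1.93 = 37040.56
Import duty = 28505.63 + 37040.56 = 65546.19
Buyer bears: inland to port 1017.67 + export clearance 125.89 + origin terminal 525.27 + freight 8655.65 + insurance 497.72 + brokerage 393.77 + delivery 1707.64 + duty 65546.19 = 78469.80
Landed cost = invoice 134614.68 + 78469.80 = 213084.48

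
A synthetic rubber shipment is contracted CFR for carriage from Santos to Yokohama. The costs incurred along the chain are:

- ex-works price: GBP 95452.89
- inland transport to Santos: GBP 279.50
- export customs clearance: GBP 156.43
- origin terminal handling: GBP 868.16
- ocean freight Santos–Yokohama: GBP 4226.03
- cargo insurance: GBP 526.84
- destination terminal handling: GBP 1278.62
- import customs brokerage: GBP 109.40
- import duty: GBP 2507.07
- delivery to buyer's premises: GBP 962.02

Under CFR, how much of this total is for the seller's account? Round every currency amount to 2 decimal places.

Seller's account: GBP 100983.01

CFR: the seller pays costs through ocean freight to the destination port, but not insurance.
Seller's account: goods 95452.89 + inland to port 279.50 + export clearance 156.43 + origin terminal 868.16 + freight 4226.03 = 100983.01
Buyer's account: insurance 526.84 + destination terminal 1278.62 + brokerage 109.40 + duty 2507.07 + delivery 962.02 = 5383.95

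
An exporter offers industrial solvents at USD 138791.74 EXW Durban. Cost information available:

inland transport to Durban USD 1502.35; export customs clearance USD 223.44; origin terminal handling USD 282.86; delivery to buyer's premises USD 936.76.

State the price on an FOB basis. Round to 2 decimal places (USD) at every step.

FOB price: USD 140800.39

Not relevant to the conversion: delivery — on the buyer under both terms; not part of either seller's price.
From EXW to FOB, the seller additionally bears: inland to port, export clearance, origin terminal.
FOB price = 138791.74 + 1502.35 + 223.44 + 282.86 = 140800.39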